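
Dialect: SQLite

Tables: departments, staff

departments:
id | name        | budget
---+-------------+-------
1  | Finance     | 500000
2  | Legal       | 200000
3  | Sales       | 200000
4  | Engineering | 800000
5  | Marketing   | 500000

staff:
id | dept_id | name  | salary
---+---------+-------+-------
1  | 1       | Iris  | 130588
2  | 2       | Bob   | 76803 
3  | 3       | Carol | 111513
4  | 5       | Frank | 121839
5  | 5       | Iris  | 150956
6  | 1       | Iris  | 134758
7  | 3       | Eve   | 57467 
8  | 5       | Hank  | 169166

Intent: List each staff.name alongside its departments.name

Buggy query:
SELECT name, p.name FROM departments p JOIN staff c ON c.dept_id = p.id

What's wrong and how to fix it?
Bug: Both tables have a 'name' column; the unqualified reference is ambiguous

Fix: Qualify the column with its table alias (c.name)

Corrected query:
SELECT c.name, p.name FROM departments p JOIN staff c ON c.dept_id = p.id

Result:
name  | name     
------+----------
Iris  | Finance  
Bob   | Legal    
Carol | Sales    
Frank | Marketing
Iris  | Marketing
Iris  | Finance  
Eve   | Sales    
Hank  | Marketing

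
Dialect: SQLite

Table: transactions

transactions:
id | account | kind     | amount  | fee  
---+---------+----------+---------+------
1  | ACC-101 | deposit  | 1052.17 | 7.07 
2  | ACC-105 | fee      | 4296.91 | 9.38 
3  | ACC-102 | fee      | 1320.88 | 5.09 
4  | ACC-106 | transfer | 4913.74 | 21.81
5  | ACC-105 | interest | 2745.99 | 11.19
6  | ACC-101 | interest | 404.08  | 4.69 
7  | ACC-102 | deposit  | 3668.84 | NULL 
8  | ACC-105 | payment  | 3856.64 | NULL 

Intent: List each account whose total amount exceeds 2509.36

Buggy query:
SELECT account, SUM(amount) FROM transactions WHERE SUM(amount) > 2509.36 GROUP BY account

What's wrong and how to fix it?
Bug: Aggregate functions cannot appear in a WHERE clause

Fix: Move the aggregate condition to a HAVING clause

Corrected query:
SELECT account, SUM(amount) FROM transactions GROUP BY account HAVING SUM(amount) > 2509.36

Result:
account | SUM(amount)
--------+------------
ACC-102 | 4989.72    
ACC-105 | 10899.54   
ACC-106 | 4913.74    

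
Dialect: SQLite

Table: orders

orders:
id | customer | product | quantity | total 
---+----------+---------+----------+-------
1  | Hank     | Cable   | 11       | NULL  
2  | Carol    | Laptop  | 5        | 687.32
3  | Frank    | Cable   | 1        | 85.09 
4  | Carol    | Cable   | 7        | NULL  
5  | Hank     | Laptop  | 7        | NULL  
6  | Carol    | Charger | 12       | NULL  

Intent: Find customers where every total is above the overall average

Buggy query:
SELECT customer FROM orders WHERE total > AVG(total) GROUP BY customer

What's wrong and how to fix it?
Bug: AVG() is an aggregate; it can't sit directly in WHERE

Fix: Compute the overall average in a scalar subquery and compare each group's MIN against it in HAVING

Corrected query:
SELECT customer FROM orders GROUP BY customer HAVING MIN(total) > (SELECT AVG(total) FROM orders)

Result:
customer
--------
Carol   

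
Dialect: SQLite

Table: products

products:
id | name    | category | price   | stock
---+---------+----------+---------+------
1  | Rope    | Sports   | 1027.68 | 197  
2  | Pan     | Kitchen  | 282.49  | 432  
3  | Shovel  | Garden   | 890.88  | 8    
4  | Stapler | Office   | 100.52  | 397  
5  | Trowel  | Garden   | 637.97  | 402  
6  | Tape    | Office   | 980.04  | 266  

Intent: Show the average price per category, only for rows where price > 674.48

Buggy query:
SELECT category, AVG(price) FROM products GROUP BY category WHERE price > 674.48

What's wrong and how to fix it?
Bug: WHERE cannot follow GROUP BY

Fix: Move the WHERE clause before GROUP BY

Corrected query:
SELECT category, AVG(price) FROM products WHERE price > 674.48 GROUP BY category

Result:
category | AVG(price)
---------+-----------
Garden   | 890.88    
Office   | 980.04    
Sports   | 1027.68   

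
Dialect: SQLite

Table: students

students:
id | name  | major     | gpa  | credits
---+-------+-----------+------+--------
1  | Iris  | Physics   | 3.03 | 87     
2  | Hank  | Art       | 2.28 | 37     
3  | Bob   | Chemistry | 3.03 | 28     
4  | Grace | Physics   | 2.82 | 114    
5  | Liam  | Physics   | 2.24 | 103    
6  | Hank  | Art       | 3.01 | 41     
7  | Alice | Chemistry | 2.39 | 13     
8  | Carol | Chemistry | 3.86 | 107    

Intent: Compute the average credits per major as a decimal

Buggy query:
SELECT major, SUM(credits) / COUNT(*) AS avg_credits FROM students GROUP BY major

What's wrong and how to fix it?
Bug: Both operands are integers, so '/' performs integer division and truncates

Fix: Cast one side to REAL so the division keeps the fractional part

Corrected query:
SELECT major, SUM(credits) * 1.0 / COUNT(*) AS avg_credits FROM students GROUP BY major

Result:
major     | avg_credits
----------+------------
Art       | 39         
Chemistry | 49.333333  
Physics   | 101.333333 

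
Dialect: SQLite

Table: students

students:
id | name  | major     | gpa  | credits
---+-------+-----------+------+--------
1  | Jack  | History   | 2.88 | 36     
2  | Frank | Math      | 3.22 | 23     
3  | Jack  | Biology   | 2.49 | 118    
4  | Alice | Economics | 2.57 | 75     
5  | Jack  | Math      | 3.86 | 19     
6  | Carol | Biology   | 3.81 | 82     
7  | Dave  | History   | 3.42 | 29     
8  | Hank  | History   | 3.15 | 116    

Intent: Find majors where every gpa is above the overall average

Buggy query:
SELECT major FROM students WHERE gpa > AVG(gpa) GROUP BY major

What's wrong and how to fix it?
Bug: WHERE evaluates per row before aggregation, so AVG() is unavailable

Fix: Compute the overall average in a scalar subquery and compare each group's MIN against it in HAVING

Corrected query:
SELECT major FROM students GROUP BY major HAVING MIN(gpa) > (SELECT AVG(gpa) FROM students)

Result:
major
-----
Math 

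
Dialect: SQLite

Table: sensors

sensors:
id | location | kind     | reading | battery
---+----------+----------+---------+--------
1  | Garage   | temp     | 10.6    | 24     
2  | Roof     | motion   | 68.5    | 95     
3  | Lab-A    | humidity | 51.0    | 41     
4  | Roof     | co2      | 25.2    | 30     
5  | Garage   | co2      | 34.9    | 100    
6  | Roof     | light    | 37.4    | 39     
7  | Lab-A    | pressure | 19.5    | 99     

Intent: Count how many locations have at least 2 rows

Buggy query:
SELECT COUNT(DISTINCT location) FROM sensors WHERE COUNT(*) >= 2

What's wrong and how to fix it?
Bug: WHERE filters individual rows, not groups, so a group-level COUNT is invalid there

Fix: Use a subquery that GROUPs and filters with HAVING, then count its rows

Corrected query:
SELECT COUNT(*) FROM (SELECT location FROM sensors GROUP BY location HAVING COUNT(*) >= 2)

Result:
COUNT(*)
--------
3       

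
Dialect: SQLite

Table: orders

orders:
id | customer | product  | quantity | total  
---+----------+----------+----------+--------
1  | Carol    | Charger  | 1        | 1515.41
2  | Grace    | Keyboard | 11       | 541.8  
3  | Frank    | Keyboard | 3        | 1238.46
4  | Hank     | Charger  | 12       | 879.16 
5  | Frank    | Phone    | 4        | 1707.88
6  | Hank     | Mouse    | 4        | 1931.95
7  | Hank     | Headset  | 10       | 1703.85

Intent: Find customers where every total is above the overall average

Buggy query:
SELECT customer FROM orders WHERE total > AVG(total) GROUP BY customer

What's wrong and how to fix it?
Bug: AVG() is an aggregate; it can't sit directly in WHERE

Fix: Compute the overall average in a scalar subquery and compare each group's MIN against it in HAVING

Corrected query:
SELECT customer FROM orders GROUP BY customer HAVING MIN(total) > (SELECT AVG(total) FROM orders)

Result:
customer
--------
Carol   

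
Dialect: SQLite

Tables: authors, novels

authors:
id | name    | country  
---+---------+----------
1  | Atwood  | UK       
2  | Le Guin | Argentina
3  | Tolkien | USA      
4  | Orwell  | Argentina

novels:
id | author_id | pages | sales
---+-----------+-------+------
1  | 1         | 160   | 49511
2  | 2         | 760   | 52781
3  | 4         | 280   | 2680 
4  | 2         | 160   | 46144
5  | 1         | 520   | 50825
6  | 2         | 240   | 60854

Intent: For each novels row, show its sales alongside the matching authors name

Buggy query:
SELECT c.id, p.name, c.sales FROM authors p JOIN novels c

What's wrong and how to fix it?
Bug: JOIN with no ON clause produces a cartesian product; every novels row pairs with every authors row

Fix: Add ON c.author_id = p.id to the JOIN

Corrected query:
SELECT c.id, p.name, c.sales FROM authors p JOIN novels c ON c.author_id = p.id

Result:
id | name    | sales
---+---------+------
1  | Atwood  | 49511
2  | Le Guin | 52781
3  | Orwell  | 2680 
4  | Le Guin | 46144
5  | Atwood  | 50825
6  | Le Guin | 60854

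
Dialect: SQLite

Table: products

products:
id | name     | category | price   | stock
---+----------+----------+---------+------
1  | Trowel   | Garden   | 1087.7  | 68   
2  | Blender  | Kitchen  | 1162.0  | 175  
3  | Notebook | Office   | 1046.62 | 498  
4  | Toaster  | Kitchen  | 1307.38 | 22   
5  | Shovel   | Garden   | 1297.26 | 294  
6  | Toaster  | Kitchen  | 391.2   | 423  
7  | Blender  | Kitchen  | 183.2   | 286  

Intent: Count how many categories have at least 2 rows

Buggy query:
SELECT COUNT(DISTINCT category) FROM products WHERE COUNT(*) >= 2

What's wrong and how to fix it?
Bug: COUNT(*) cannot appear in WHERE; the per-group count doesn't exist yet

Fix: Use a subquery that GROUPs and filters with HAVING, then count its rows

Corrected query:
SELECT COUNT(*) FROM (SELECT category FROM products GROUP BY category HAVING COUNT(*) >= 2)

Result:
COUNT(*)
--------
2       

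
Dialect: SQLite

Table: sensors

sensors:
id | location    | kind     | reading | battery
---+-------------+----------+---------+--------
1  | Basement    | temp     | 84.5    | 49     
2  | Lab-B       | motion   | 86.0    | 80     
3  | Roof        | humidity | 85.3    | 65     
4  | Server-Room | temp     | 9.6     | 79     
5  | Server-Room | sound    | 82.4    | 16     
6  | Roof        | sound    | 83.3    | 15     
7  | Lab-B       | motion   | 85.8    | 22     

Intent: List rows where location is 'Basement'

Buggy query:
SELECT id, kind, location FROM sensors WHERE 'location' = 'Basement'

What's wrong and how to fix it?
Bug: Single quotes denote string literals in SQL; the column name is being compared as a constant string

Fix: Reference the column as location without single quotes

Corrected query:
SELECT id, kind, location FROM sensors WHERE location = 'Basement'

Result:
id | kind | location
---+------+---------
1  | temp | Basement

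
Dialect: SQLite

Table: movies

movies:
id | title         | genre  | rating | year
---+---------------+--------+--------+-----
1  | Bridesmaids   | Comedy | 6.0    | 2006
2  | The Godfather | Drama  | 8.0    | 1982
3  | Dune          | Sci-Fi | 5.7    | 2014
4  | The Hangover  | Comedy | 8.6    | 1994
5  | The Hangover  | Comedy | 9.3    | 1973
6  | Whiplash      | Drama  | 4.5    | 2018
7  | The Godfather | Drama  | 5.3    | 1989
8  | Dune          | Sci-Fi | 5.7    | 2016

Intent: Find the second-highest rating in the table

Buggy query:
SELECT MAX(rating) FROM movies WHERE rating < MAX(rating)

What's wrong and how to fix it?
Bug: The inner MAX is an aggregate inside WHERE, which is not allowed

Fix: Compute the overall MAX in a subquery, then take MAX of rows below it

Corrected query:
SELECT MAX(rating) FROM movies WHERE rating < (SELECT MAX(rating) FROM movies)

Result:
MAX(rating)
-----------
8.6        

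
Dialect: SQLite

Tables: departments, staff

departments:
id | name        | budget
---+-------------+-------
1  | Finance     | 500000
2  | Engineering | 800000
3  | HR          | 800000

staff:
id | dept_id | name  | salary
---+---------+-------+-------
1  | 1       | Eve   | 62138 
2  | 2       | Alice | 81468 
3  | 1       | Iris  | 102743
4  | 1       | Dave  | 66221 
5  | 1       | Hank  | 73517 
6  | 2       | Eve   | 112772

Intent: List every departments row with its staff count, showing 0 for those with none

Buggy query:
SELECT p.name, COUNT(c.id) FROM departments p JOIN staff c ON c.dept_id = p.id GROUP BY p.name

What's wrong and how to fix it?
Bug: An inner join excludes parents with zero children

Fix: Use LEFT JOIN so parents without children still appear (COUNT(c.id) gives 0)

Corrected query:
SELECT p.name, COUNT(c.id) FROM departments p LEFT JOIN staff c ON c.dept_id = p.id GROUP BY p.name

Result:
name        | COUNT(c.id)
------------+------------
Engineering | 2          
Finance     | 4          
HR          | 0          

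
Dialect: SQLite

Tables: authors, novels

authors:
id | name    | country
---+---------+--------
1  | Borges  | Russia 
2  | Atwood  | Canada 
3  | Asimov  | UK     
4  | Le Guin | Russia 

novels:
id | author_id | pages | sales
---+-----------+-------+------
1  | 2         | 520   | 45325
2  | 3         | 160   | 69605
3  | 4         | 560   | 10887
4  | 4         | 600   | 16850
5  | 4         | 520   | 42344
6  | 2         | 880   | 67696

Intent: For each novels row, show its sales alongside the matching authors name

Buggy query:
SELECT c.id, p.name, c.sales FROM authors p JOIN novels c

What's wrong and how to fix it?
Bug: Missing join condition: each novels row is matched to all authors rows instead of just its own

Fix: Specify the join condition linking the foreign key to the parent id

Corrected query:
SELECT c.id, p.name, c.sales FROM authors p JOIN novels c ON c.author_id = p.id

Result:
id | name    | sales
---+---------+------
1  | Atwood  | 45325
2  | Asimov  | 69605
3  | Le Guin | 10887
4  | Le Guin | 16850
5  | Le Guin | 42344
6  | Atwood  | 67696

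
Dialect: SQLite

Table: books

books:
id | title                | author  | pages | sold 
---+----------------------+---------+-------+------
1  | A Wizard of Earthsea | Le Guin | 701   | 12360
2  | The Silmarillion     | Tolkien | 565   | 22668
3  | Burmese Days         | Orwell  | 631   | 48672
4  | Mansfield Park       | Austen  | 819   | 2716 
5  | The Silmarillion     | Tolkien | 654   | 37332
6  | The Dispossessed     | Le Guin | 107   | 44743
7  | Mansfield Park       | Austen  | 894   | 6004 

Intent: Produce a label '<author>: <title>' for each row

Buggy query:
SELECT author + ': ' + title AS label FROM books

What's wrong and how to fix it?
Bug: SQLite uses || for string concatenation; + coerces text to numbers (yielding 0)

Fix: Replace + with || to concatenate text

Corrected query:
SELECT author || ': ' || title AS label FROM books

Result:
label                        
-----------------------------
Le Guin: A Wizard of Earthsea
Tolkien: The Silmarillion    
Orwell: Burmese Days         
Austen: Mansfield Park       
Tolkien: The Silmarillion    
Le Guin: The Dispossessed    
Austen: Mansfield Park       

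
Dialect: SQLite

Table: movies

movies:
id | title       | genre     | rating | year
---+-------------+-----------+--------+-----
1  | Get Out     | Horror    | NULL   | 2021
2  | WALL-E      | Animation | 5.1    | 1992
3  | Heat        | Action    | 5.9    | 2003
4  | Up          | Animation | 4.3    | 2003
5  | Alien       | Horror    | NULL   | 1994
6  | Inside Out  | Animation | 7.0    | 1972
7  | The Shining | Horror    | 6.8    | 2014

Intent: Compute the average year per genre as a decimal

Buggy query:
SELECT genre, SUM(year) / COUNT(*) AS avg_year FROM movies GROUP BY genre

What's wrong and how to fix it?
Bug: Both operands are integers, so '/' performs integer division and truncates

Fix: Cast one side to REAL so the division keeps the fractional part

Corrected query:
SELECT genre, SUM(year) * 1.0 / COUNT(*) AS avg_year FROM movies GROUP BY genre

Result:
genre     | avg_year   
----------+------------
Action    | 2003       
Animation | 1989       
Horror    | 2009.666667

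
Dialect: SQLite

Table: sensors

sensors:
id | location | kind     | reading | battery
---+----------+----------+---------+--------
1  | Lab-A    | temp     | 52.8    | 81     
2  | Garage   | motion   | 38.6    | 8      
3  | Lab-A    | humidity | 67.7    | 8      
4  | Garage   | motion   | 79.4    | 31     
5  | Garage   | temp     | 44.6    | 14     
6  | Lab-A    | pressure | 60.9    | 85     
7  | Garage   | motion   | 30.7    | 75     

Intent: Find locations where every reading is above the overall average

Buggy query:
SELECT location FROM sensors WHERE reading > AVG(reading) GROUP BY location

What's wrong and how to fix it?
Bug: AVG() is an aggregate; it can't sit directly in WHERE

Fix: Use a subquery for AVG and a HAVING MIN(...) filter so the condition holds for every row in the group

Corrected query:
SELECT location FROM sensors GROUP BY location HAVING MIN(reading) > (SELECT AVG(reading) FROM sensors)

Result:
(no rows)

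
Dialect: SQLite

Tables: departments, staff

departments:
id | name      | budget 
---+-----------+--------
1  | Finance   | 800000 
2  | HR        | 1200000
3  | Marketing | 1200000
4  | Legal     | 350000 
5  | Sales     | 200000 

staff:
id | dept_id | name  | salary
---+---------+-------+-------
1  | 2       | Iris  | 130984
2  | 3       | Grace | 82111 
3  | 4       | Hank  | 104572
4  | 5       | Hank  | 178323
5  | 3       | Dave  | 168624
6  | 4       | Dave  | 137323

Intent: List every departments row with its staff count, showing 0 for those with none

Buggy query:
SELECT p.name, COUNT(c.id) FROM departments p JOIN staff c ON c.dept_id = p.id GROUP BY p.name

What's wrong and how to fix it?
Bug: An inner join excludes parents with zero children

Fix: Use LEFT JOIN so parents without children still appear (COUNT(c.id) gives 0)

Corrected query:
SELECT p.name, COUNT(c.id) FROM departments p LEFT JOIN staff c ON c.dept_id = p.id GROUP BY p.name

Result:
name      | COUNT(c.id)
----------+------------
Finance   | 0          
HR        | 1          
Legal     | 2          
Marketing | 2          
Sales     | 1          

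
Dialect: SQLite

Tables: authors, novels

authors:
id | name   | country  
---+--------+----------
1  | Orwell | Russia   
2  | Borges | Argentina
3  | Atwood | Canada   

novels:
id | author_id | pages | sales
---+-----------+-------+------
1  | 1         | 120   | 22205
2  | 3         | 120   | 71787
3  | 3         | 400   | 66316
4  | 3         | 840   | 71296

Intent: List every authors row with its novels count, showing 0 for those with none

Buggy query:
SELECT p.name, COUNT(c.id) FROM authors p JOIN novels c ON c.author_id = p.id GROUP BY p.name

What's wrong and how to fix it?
Bug: INNER JOIN drops authors rows that have no matching novels rows

Fix: Use LEFT JOIN so parents without children still appear (COUNT(c.id) gives 0)

Corrected query:
SELECT p.name, COUNT(c.id) FROM authors p LEFT JOIN novels c ON c.author_id = p.id GROUP BY p.name

Result:
name   | COUNT(c.id)
-------+------------
Atwood | 3          
Borges | 0          
Orwell | 1          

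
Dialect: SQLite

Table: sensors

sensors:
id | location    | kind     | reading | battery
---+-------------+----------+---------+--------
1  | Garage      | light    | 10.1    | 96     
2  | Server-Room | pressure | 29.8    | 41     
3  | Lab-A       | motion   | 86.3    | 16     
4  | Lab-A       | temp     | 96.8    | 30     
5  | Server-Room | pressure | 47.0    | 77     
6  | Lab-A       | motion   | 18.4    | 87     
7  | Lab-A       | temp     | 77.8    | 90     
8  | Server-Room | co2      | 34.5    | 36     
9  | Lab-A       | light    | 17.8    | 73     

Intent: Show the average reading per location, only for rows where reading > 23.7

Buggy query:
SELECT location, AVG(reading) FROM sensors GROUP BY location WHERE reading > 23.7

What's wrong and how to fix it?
Bug: WHERE cannot follow GROUP BY

Fix: Place WHERE between FROM and GROUP BY

Corrected query:
SELECT location, AVG(reading) FROM sensors WHERE reading > 23.7 GROUP BY location

Result:
location    | AVG(reading)
------------+-------------
Lab-A       | 86.966667   
Server-Room | 37.1        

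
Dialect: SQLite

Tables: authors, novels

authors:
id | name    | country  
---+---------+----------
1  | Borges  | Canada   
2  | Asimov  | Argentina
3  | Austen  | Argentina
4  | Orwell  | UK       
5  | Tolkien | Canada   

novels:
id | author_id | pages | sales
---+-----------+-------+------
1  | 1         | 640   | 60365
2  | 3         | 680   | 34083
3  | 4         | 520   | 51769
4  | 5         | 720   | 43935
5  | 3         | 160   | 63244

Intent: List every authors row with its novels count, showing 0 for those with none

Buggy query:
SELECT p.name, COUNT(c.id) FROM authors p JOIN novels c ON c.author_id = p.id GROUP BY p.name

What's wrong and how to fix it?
Bug: An inner join excludes parents with zero children

Fix: Switch to LEFT JOIN to retain unmatched parent rows

Corrected query:
SELECT p.name, COUNT(c.id) FROM authors p LEFT JOIN novels c ON c.author_id = p.id GROUP BY p.name

Result:
name    | COUNT(c.id)
--------+------------
Asimov  | 0          
Austen  | 2          
Borges  | 1          
Orwell  | 1          
Tolkien | 1          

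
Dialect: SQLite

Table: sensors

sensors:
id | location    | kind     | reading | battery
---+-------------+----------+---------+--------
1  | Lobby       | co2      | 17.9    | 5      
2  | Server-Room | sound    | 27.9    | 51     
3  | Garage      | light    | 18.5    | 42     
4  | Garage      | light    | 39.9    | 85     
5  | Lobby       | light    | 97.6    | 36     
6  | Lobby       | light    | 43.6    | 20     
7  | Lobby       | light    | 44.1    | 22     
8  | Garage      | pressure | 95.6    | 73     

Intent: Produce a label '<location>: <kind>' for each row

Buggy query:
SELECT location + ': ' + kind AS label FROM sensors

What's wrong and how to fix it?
Bug: '+' is numeric addition; on text columns SQLite converts them to 0 instead of concatenating

Fix: Replace + with || to concatenate text

Corrected query:
SELECT location || ': ' || kind AS label FROM sensors

Result:
label             
------------------
Lobby: co2        
Server-Room: sound
Garage: light     
Garage: light     
Lobby: light      
Lobby: light      
Lobby: light      
Garage: pressure  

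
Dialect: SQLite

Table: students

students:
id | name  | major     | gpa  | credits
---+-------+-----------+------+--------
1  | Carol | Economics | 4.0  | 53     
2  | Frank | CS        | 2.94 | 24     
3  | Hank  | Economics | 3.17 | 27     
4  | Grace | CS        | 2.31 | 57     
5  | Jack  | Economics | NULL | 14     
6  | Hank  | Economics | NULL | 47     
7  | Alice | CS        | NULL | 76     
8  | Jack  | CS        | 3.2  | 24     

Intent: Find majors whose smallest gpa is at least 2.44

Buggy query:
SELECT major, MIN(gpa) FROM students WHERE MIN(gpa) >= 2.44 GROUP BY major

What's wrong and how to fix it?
Bug: MIN() in WHERE is a misuse of aggregate

Fix: Replace WHERE with HAVING after the GROUP BY

Corrected query:
SELECT major, MIN(gpa) FROM students GROUP BY major HAVING MIN(gpa) >= 2.44

Result:
major     | MIN(gpa)
----------+---------
Economics | 3.17    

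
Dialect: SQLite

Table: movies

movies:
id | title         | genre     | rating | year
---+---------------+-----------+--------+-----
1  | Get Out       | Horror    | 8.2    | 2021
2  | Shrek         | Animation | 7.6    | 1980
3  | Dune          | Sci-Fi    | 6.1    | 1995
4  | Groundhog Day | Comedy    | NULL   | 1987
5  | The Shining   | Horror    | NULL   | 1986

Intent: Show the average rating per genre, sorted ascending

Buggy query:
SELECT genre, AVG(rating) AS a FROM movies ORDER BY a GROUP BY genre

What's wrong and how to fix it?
Bug: ORDER BY appears before GROUP BY; SQL clause order requires GROUP BY first

Fix: Move ORDER BY to the end, after GROUP BY

Corrected query:
SELECT genre, AVG(rating) AS a FROM movies GROUP BY genre ORDER BY a

Result:
genre     | a   
----------+-----
Comedy    | NULL
Sci-Fi    | 6.1 
Animation | 7.6 
Horror    | 8.2 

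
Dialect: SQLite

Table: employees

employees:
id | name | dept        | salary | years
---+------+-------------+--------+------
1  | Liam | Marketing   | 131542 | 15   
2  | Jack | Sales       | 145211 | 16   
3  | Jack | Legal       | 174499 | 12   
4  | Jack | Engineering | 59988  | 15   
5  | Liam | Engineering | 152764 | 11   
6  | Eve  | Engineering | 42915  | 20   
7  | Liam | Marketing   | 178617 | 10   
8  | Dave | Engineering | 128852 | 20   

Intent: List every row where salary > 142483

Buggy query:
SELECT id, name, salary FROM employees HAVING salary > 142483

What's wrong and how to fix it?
Bug: This is a non-aggregate query (no GROUP BY, no aggregates), so in SQLite the HAVING clause is invalid here; a row-level condition belongs in WHERE

Fix: Use WHERE for row-level filtering

Corrected query:
SELECT id, name, salary FROM employees WHERE salary > 142483

Result:
id | name | salary
---+------+-------
2  | Jack | 145211
3  | Jack | 174499
5  | Liam | 152764
7  | Liam | 178617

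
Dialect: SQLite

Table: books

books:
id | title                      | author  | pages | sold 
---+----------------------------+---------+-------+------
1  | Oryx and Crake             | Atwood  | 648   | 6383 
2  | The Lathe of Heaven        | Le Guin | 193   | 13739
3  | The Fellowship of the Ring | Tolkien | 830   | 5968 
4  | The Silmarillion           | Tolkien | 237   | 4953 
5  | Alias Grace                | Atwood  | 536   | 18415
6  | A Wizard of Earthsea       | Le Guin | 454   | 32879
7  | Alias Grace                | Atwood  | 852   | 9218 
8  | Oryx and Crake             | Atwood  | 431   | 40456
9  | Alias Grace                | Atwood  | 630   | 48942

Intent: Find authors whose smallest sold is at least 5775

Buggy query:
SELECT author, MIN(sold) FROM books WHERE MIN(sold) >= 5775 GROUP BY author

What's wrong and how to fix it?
Bug: Aggregates like MIN are computed per group after WHERE runs

Fix: Use HAVING for the per-group MIN condition

Corrected query:
SELECT author, MIN(sold) FROM books GROUP BY author HAVING MIN(sold) >= 5775

Result:
author  | MIN(sold)
--------+----------
Atwood  | 6383     
Le Guin | 13739    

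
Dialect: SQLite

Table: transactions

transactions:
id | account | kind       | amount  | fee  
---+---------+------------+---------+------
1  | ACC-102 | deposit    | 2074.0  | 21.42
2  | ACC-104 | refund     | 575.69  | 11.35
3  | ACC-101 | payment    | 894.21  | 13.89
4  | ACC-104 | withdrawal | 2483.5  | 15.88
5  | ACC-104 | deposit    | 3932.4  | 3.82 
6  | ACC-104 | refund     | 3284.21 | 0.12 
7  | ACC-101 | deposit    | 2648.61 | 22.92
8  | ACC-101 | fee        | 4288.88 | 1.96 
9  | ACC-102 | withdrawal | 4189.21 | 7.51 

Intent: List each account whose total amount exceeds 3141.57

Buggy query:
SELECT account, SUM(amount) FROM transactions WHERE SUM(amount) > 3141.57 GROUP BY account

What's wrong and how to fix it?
Bug: SUM(amount) is an aggregate, but WHERE filters rows before aggregation

Fix: Move the aggregate condition to a HAVING clause

Corrected query:
SELECT account, SUM(amount) FROM transactions GROUP BY account HAVING SUM(amount) > 3141.57

Result:
account | SUM(amount)
--------+------------
ACC-101 | 7831.7     
ACC-102 | 6263.21    
ACC-104 | 10275.8    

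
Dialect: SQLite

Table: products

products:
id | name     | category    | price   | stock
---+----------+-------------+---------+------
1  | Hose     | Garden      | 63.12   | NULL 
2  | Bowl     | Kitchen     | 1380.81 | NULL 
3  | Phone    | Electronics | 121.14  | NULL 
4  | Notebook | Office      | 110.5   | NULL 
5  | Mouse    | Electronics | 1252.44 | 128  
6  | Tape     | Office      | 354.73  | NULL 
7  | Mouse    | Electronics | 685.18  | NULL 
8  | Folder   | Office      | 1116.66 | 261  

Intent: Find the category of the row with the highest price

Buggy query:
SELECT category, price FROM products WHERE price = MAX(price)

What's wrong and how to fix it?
Bug: WHERE is evaluated per row; an aggregate over the whole table isn't defined there

Fix: Use a subquery: WHERE price = (SELECT MAX(price) FROM products)

Corrected query:
SELECT category, price FROM products WHERE price = (SELECT MAX(price) FROM products)

Result:
category | price  
---------+--------
Kitchen  | 1380.81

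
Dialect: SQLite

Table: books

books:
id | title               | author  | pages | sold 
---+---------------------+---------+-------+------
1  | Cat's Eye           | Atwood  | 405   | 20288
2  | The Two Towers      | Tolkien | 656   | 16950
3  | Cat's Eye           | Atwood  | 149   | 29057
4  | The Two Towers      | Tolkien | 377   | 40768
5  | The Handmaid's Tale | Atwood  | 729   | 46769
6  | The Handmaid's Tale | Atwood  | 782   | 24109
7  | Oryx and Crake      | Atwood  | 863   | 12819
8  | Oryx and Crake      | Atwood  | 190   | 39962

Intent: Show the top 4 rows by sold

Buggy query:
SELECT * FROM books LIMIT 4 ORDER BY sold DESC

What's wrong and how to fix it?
Bug: LIMIT must come after ORDER BY

Fix: Sort with ORDER BY, then apply LIMIT

Corrected query:
SELECT * FROM books ORDER BY sold DESC LIMIT 4

Result:
id | title               | author  | pages | sold 
---+---------------------+---------+-------+------
5  | The Handmaid's Tale | Atwood  | 729   | 46769
4  | The Two Towers      | Tolkien | 377   | 40768
8  | Oryx and Crake      | Atwood  | 190   | 39962
3  | Cat's Eye           | Atwood  | 149   | 29057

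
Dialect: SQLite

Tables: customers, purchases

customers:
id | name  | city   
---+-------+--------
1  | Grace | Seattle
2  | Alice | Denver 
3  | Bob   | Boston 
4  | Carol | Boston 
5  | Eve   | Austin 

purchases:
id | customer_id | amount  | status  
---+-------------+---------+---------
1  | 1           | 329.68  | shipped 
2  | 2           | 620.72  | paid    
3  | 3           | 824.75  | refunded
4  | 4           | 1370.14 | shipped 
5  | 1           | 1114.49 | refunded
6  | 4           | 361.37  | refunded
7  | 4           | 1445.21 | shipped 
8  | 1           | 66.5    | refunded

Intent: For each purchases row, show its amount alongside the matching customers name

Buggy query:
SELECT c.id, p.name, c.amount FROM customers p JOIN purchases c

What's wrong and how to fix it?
Bug: Missing join condition: each purchases row is matched to all customers rows instead of just its own

Fix: Add ON c.customer_id = p.id to the JOIN

Corrected query:
SELECT c.id, p.name, c.amount FROM customers p JOIN purchases c ON c.customer_id = p.id

Result:
id | name  | amount 
---+-------+--------
1  | Grace | 329.68 
2  | Alice | 620.72 
3  | Bob   | 824.75 
4  | Carol | 1370.14
5  | Grace | 1114.49
6  | Carol | 361.37 
7  | Carol | 1445.21
8  | Grace | 66.5   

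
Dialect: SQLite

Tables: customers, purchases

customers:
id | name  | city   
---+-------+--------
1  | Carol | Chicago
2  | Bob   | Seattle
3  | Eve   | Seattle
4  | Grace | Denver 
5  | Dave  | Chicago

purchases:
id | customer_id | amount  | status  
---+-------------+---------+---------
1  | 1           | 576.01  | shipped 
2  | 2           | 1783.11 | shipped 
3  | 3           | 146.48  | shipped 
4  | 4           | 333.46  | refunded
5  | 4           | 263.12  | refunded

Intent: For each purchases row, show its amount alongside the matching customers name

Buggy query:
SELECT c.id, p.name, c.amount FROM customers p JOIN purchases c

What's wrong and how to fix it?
Bug: Missing join condition: each purchases row is matched to all customers rows instead of just its own

Fix: Add ON c.customer_id = p.id to the JOIN

Corrected query:
SELECT c.id, p.name, c.amount FROM customers p JOIN purchases c ON c.customer_id = p.id

Result:
id | name  | amount 
---+-------+--------
1  | Carol | 576.01 
2  | Bob   | 1783.11
3  | Eve   | 146.48 
4  | Grace | 333.46 
5  | Grace | 263.12 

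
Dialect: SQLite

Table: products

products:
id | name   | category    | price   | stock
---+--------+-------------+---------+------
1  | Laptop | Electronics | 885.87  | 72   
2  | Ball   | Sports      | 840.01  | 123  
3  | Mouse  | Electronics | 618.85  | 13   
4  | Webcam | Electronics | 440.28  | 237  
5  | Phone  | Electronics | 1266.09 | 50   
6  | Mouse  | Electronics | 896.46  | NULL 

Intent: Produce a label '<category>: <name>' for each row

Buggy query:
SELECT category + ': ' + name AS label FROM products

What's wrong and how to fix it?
Bug: SQLite uses || for string concatenation; + coerces text to numbers (yielding 0)

Fix: Replace + with || to concatenate text

Corrected query:
SELECT category || ': ' || name AS label FROM products

Result:
label              
-------------------
Electronics: Laptop
Sports: Ball       
Electronics: Mouse 
Electronics: Webcam
Electronics: Phone 
Electronics: Mouse 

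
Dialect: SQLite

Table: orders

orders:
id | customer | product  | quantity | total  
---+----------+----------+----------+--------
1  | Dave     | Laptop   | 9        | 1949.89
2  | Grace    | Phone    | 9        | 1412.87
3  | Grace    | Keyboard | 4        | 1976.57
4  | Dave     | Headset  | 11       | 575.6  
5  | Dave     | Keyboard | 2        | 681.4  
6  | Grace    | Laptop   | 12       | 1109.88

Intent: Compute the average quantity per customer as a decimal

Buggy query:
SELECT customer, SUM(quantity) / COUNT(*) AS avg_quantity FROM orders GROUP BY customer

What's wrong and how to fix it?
Bug: Both operands are integers, so '/' performs integer division and truncates

Fix: Multiply by 1.0 (or CAST to REAL) to force floating-point division

Corrected query:
SELECT customer, SUM(quantity) * 1.0 / COUNT(*) AS avg_quantity FROM orders GROUP BY customer

Result:
customer | avg_quantity
---------+-------------
Dave     | 7.333333    
Grace    | 8.333333    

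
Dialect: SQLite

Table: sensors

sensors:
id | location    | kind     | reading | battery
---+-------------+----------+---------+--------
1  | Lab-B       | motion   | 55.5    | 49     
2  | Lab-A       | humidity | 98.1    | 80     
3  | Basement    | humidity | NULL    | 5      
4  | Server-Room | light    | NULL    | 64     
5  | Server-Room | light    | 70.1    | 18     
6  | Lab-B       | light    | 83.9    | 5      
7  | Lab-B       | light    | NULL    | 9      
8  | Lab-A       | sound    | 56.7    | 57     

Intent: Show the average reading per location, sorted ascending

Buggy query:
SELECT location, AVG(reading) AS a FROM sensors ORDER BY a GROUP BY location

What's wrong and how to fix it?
Bug: GROUP BY must precede ORDER BY

Fix: Reorder: SELECT … FROM … GROUP BY … ORDER BY …

Corrected query:
SELECT location, AVG(reading) AS a FROM sensors GROUP BY location ORDER BY a

Result:
location    | a   
------------+-----
Basement    | NULL
Lab-B       | 69.7
Server-Room | 70.1
Lab-A       | 77.4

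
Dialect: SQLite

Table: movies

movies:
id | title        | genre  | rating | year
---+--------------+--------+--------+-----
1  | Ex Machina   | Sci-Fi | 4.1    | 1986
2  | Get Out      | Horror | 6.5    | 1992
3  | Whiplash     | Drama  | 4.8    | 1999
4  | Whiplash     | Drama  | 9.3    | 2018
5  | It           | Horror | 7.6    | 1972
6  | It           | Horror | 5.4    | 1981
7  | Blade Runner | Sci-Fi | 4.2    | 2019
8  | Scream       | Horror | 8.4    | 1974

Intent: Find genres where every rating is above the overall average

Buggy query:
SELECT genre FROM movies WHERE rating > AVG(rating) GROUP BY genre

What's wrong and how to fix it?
Bug: AVG() is an aggregate; it can't sit directly in WHERE

Fix: Compute the overall average in a scalar subquery and compare each group's MIN against it in HAVING

Corrected query:
SELECT genre FROM movies GROUP BY genre HAVING MIN(rating) > (SELECT AVG(rating) FROM movies)

Result:
(no rows)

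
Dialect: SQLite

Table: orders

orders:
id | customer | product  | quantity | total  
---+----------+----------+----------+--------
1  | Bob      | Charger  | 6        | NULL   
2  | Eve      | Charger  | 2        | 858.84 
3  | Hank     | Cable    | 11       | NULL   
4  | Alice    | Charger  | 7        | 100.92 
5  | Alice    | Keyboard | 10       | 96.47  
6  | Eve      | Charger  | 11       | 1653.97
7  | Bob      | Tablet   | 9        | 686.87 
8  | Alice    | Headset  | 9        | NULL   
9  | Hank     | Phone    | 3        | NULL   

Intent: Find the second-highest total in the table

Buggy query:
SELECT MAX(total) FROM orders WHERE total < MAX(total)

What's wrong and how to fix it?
Bug: The inner MAX is an aggregate inside WHERE, which is not allowed

Fix: Compute the overall MAX in a subquery, then take MAX of rows below it

Corrected query:
SELECT MAX(total) FROM orders WHERE total < (SELECT MAX(total) FROM orders)

Result:
MAX(total)
----------
858.84    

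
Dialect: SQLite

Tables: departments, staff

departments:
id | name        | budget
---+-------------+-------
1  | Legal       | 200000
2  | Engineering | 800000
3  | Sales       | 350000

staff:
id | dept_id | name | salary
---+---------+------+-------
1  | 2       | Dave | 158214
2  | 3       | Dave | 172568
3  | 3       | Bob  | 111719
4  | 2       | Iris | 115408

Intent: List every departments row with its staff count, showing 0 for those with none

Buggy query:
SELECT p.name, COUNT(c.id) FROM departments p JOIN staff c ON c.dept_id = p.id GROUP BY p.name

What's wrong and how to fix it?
Bug: An inner join excludes parents with zero children

Fix: Use LEFT JOIN so parents without children still appear (COUNT(c.id) gives 0)

Corrected query:
SELECT p.name, COUNT(c.id) FROM departments p LEFT JOIN staff c ON c.dept_id = p.id GROUP BY p.name

Result:
name        | COUNT(c.id)
------------+------------
Engineering | 2          
Legal       | 0          
Sales       | 2          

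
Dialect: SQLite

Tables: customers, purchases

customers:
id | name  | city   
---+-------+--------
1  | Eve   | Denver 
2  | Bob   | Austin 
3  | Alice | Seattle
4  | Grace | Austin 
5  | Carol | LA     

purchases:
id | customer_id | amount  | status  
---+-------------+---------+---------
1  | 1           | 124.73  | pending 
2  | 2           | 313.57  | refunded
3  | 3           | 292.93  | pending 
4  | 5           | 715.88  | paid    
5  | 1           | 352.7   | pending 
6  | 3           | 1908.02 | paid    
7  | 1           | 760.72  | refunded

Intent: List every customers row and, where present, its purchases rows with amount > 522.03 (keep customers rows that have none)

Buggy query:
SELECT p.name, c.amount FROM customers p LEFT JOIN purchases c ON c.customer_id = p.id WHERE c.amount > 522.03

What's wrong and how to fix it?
Bug: A WHERE condition on the right-hand table after LEFT JOIN drops unmatched parents

Fix: Put 'c.amount > 522.03' in the JOIN's ON clause instead of WHERE

Corrected query:
SELECT p.name, c.amount FROM customers p LEFT JOIN purchases c ON c.customer_id = p.id AND c.amount > 522.03

Result:
name  | amount 
------+--------
Eve   | 760.72 
Bob   | NULL   
Alice | 1908.02
Grace | NULL   
Carol | 715.88 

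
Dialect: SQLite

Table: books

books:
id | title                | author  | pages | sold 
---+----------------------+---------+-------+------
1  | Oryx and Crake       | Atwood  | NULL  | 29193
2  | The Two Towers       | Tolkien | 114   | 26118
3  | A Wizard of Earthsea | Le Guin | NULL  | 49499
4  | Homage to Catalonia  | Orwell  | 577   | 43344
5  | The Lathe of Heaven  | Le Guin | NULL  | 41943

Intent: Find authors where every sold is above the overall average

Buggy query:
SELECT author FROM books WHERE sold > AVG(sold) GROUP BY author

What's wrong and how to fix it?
Bug: WHERE evaluates per row before aggregation, so AVG() is unavailable

Fix: Use a subquery for AVG and a HAVING MIN(...) filter so the condition holds for every row in the group

Corrected query:
SELECT author FROM books GROUP BY author HAVING MIN(sold) > (SELECT AVG(sold) FROM books)

Result:
author 
-------
Le Guin
Orwell 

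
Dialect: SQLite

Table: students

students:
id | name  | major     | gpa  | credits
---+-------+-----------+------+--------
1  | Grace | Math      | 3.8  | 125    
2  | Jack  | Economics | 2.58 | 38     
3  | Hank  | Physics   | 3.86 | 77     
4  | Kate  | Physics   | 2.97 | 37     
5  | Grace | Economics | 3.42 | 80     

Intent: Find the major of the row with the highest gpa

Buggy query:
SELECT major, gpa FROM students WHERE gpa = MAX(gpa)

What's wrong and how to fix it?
Bug: MAX(gpa) is an aggregate and cannot be used directly in WHERE

Fix: Use a subquery: WHERE gpa = (SELECT MAX(gpa) FROM students)

Corrected query:
SELECT major, gpa FROM students WHERE gpa = (SELECT MAX(gpa) FROM students)

Result:
major   | gpa 
--------+-----
Physics | 3.86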